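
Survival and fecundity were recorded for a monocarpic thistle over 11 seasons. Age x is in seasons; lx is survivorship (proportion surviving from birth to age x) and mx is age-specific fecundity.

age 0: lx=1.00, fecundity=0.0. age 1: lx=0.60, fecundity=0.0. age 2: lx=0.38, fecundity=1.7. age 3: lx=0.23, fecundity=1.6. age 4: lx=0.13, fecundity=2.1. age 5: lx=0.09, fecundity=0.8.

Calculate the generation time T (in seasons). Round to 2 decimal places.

2.83

lx·mx: 0, 0, 0.646, 0.368, 0.273, 0.072 → R0 = 1.359
x·lx·mx: 0, 0, 1.292, 1.104, 1.092, 0.36 → Σ = 3.848
T = 3.848 / 1.359 = 2.831494… → 2.83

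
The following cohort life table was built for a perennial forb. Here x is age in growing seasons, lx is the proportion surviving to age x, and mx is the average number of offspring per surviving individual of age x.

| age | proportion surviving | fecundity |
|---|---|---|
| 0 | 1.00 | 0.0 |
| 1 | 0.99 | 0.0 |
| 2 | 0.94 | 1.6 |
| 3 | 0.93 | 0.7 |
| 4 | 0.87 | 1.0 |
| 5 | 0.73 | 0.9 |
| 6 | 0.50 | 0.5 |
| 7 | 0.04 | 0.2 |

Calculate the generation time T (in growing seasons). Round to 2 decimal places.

lx·mx: 0, 0, 1.504, 0.651, 0.87, 0.657, 0.25, 0.008 → R0 = 3.94
x·lx·mx: 0, 0, 3.008, 1.953, 3.48, 3.285, 1.5, 0.056 → Σ = 13.282
T = 13.282 / 3.94 = 3.371066… → 3.37

3.37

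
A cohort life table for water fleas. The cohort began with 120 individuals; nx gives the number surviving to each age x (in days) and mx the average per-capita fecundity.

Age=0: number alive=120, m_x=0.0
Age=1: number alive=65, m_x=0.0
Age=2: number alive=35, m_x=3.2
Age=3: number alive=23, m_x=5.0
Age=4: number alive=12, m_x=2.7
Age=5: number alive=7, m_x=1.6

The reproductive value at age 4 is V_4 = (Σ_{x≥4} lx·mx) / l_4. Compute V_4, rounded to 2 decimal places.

3.63

lx = nx/n0 = nx/120: 1, 0.54167…, 0.29167…, 0.19167…, 0.1, 0.05833…
lx·mx for x ≥ 4: 0.27, 0.093333… → sum = 0.363333…
V_4 = 0.363333… / l_4 = 0.363333… / 0.1 = 3.633333… → 3.63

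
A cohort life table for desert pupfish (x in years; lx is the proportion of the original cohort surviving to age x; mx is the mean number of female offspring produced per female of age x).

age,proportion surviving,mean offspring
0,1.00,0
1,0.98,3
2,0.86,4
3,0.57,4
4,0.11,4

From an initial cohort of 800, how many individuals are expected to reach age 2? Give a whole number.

Expected survivors = N0 · l_2 = 800 × 0.86 = 688 → 688

688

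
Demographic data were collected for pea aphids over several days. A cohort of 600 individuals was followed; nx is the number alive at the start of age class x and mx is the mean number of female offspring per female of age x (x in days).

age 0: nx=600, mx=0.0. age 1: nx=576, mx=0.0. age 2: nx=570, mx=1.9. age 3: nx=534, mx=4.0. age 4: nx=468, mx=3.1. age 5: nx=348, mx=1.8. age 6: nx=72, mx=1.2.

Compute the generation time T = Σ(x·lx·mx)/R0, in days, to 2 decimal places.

3.35

lx = nx/n0 = nx/600: 1, 0.96, 0.95, 0.89, 0.78, 0.58, 0.12
lx·mx: 0, 0, 1.805, 3.56, 2.418, 1.044, 0.144 → R0 = 8.971
x·lx·mx: 0, 0, 3.61, 10.68, 9.672, 5.22, 0.864 → Σ = 30.046
T = 30.046 / 8.971 = 3.349236… → 3.35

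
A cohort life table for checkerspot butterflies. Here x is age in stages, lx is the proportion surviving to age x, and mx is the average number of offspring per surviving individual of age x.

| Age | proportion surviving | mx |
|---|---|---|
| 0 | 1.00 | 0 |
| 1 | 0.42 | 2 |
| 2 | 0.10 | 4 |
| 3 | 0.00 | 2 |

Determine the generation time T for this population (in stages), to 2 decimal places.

lx·mx: 0, 0.84, 0.4, 0 → R0 = 1.24
x·lx·mx: 0, 0.84, 0.8, 0 → Σ = 1.64
T = 1.64 / 1.24 = 1.322581… → 1.32

1.32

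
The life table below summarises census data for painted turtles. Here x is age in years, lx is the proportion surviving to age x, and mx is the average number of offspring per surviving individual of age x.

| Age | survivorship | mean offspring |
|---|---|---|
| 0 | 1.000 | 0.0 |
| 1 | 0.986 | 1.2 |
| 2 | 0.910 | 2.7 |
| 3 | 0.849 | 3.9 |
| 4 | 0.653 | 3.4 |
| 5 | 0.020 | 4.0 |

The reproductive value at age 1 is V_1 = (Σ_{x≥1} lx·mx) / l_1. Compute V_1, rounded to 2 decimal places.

9.38

lx·mx for x ≥ 1: 1.1832, 2.457, 3.3111, 2.2202, 0.08 → sum = 9.2515
V_1 = 9.2515 / l_1 = 9.2515 / 0.986 = 9.38286… → 9.38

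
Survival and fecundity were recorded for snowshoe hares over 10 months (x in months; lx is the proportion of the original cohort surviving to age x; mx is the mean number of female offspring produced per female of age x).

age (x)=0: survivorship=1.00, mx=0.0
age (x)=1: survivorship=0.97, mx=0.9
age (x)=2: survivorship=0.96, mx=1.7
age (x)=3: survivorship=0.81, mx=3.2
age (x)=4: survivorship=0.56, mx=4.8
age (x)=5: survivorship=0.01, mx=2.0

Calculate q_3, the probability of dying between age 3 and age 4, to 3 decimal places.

0.309

q_3 = (l_3 − l_4) / l_3 = (0.81 − 0.56) / 0.81
     = 0.25 / 0.81 = 0.308642… → 0.309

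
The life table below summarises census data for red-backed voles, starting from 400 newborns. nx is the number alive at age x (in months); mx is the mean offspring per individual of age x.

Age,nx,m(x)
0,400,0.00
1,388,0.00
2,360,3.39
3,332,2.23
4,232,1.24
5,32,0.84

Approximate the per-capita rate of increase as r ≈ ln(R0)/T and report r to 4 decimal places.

lx = nx/n0 = nx/400: 1, 0.97, 0.9, 0.83, 0.58, 0.08
R0 = Σ lx·mx = 0 + 0 + 3.051 + 1.8509 + 0.7192 + 0.0672 = 5.6883
Σ x·lx·mx = 14.8675; T = 14.8675/5.6883 = 2.6137…
r ≈ ln(R0)/T = ln(5.6883)/2.6137… = 0.665116… → 0.6651

0.6651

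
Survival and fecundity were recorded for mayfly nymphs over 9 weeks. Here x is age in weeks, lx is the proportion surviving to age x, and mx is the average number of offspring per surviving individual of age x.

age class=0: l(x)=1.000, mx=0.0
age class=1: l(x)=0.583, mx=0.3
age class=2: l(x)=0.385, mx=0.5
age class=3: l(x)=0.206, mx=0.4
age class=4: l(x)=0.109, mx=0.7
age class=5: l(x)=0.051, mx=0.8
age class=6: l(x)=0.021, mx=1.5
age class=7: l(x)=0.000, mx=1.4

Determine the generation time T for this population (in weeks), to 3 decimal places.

lx·mx: 0, 0.1749, 0.1925, 0.0824, 0.0763, 0.0408, 0.0315, 0 → R0 = 0.5984
x·lx·mx: 0, 0.1749, 0.385, 0.2472, 0.3052, 0.204, 0.189, 0 → Σ = 1.5053
T = 1.5053 / 0.5984 = 2.515541… → 2.516

2.516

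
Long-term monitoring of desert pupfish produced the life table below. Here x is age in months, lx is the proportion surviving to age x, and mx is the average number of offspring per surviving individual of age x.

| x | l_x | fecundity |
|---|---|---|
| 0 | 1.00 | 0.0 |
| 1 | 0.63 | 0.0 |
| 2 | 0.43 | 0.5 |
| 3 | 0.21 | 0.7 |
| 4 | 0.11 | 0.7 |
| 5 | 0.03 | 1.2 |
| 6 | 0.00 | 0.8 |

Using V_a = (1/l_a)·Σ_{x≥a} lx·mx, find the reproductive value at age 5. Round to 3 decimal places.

1.200

lx·mx for x ≥ 5: 0.036, 0 → sum = 0.036
V_5 = 0.036 / l_5 = 0.036 / 0.03 = 1.2 → 1.200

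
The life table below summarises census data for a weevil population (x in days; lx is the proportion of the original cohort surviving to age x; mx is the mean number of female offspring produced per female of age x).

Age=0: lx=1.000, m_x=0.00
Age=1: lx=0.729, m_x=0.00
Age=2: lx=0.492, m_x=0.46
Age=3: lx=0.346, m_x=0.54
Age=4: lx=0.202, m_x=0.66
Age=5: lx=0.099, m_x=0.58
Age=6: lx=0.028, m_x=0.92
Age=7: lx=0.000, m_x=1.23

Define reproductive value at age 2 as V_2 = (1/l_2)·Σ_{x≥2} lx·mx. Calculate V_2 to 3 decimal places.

1.280

lx·mx for x ≥ 2: 0.22632, 0.18684, 0.13332, 0.05742, 0.02576, 0 → sum = 0.62966
V_2 = 0.62966 / l_2 = 0.62966 / 0.492 = 1.279797… → 1.280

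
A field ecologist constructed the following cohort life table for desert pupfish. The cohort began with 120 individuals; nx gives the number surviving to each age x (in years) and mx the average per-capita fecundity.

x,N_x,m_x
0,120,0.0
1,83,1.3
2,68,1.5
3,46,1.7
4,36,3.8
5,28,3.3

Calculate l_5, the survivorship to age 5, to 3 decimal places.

l_5 = n_5/n_0 = 28/120 = 0.233333… → 0.233

0.233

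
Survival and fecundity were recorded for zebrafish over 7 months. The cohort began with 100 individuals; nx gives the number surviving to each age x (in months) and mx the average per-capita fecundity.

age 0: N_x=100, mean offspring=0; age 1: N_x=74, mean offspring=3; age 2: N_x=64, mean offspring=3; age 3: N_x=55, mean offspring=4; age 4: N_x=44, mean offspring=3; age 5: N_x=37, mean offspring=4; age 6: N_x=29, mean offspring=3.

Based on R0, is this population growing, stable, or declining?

growing

lx = nx/n0 = nx/100: 1, 0.74, 0.64, 0.55, 0.44, 0.37, 0.29
R0 = Σ lx·mx = 0 + 2.22 + 1.92 + 2.2 + 1.32 + 1.48 + 0.87 = 10.01
R0 > 1, so the population is growing.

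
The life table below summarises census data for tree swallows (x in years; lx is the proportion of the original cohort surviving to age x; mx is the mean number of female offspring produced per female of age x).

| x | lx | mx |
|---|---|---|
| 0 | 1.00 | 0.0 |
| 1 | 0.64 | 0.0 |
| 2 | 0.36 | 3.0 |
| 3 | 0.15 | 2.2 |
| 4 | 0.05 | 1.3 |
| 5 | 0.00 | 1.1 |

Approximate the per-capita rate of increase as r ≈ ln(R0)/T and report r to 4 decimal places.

0.1681

R0 = Σ lx·mx = 0 + 0 + 1.08 + 0.33 + 0.065 + 0 = 1.475
Σ x·lx·mx = 3.41; T = 3.41/1.475 = 2.31186…
r ≈ ln(R0)/T = ln(1.475)/2.31186… = 0.168115… → 0.1681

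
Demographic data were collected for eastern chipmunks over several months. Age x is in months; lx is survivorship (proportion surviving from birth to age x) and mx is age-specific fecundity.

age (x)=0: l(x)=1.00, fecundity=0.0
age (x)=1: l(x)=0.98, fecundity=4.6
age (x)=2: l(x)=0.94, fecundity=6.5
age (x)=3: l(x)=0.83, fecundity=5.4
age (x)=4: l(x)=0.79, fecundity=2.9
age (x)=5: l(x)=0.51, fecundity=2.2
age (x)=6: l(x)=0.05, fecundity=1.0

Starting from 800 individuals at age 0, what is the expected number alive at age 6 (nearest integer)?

Expected survivors = N0 · l_6 = 800 × 0.05 = 40 → 40

40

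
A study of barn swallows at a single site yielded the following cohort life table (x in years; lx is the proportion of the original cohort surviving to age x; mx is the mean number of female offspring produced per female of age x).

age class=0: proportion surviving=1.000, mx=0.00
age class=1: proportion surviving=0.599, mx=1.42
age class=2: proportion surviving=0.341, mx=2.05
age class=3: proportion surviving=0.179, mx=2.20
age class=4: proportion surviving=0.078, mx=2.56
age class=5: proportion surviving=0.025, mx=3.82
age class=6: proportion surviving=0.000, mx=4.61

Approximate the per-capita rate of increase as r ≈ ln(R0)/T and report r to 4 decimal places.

0.3833

R0 = Σ lx·mx = 0 + 0.85058 + 0.69905 + 0.3938 + 0.19968 + 0.0955 + 0 = 2.23861
Σ x·lx·mx = 4.7063; T = 4.7063/2.23861 = 2.10233…
r ≈ ln(R0)/T = ln(2.23861)/2.10233… = 0.383315… → 0.3833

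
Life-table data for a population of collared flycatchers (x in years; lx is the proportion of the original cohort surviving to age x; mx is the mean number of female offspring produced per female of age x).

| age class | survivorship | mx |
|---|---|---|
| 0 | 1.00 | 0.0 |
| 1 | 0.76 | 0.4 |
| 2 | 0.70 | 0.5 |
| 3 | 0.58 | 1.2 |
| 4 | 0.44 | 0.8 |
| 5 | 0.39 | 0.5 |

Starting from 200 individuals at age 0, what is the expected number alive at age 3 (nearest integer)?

Expected survivors = N0 · l_3 = 200 × 0.58 = 116 → 116

116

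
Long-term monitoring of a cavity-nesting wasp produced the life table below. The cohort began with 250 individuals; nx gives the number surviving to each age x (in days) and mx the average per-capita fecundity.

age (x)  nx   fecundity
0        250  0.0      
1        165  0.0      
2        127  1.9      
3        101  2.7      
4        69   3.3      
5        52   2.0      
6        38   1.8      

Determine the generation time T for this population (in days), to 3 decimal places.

3.437

lx = nx/n0 = nx/250: 1, 0.66, 0.508, 0.404, 0.276, 0.208, 0.152
lx·mx: 0, 0, 0.9652, 1.0908, 0.9108, 0.416, 0.2736 → R0 = 3.6564
x·lx·mx: 0, 0, 1.9304, 3.2724, 3.6432, 2.08, 1.6416 → Σ = 12.5676
T = 12.5676 / 3.6564 = 3.437151… → 3.437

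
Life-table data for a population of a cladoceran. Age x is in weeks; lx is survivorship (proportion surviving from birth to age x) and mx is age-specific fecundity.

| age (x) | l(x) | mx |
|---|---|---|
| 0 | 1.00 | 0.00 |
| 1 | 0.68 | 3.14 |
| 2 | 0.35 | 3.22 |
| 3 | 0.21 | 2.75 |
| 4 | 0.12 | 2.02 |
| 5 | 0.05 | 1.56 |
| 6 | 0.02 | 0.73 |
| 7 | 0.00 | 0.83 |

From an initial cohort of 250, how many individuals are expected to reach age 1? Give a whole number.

Expected survivors = N0 · l_1 = 250 × 0.68 = 170 → 170

170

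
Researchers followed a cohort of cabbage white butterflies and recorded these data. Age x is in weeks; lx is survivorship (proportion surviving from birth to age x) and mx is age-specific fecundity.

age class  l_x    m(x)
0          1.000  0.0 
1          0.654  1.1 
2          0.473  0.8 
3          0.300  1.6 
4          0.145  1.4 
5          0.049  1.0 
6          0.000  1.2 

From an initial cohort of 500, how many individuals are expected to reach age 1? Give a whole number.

327

Expected survivors = N0 · l_1 = 500 × 0.654 = 327 → 327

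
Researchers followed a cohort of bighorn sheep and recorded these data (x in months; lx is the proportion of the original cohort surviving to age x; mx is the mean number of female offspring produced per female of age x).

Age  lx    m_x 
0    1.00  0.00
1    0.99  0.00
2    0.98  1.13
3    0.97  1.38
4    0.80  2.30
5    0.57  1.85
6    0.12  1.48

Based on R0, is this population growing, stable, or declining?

growing

R0 = Σ lx·mx = 0 + 0 + 1.1074 + 1.3386 + 1.84 + 1.0545 + 0.1776 = 5.5181
R0 > 1, so the population is growing.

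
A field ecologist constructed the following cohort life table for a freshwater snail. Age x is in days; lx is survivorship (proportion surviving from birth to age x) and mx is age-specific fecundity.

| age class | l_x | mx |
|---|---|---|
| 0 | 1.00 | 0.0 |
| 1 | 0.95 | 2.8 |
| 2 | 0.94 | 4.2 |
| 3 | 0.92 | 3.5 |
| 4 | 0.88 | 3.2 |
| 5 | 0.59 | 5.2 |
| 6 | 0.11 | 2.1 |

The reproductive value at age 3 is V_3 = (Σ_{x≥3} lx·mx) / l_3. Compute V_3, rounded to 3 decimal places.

lx·mx for x ≥ 3: 3.22, 2.816, 3.068, 0.231 → sum = 9.335
V_3 = 9.335 / l_3 = 9.335 / 0.92 = 10.146739… → 10.147

10.147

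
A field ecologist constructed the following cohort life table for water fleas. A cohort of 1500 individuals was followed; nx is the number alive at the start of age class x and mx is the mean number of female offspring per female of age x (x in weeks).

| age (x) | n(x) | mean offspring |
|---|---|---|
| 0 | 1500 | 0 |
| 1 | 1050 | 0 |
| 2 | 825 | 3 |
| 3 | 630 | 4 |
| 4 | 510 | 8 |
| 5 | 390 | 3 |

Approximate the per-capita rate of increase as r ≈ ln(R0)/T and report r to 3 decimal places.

0.568

lx = nx/n0 = nx/1500: 1, 0.7, 0.55, 0.42, 0.34, 0.26
R0 = Σ lx·mx = 0 + 0 + 1.65 + 1.68 + 2.72 + 0.78 = 6.83
Σ x·lx·mx = 23.12; T = 23.12/6.83 = 3.38507…
r ≈ ln(R0)/T = ln(6.83)/3.38507… = 0.56759… → 0.568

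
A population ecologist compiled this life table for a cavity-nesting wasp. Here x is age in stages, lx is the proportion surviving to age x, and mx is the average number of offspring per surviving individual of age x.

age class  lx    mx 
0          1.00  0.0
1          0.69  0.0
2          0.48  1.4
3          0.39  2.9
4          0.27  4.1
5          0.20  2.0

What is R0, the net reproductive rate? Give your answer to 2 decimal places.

3.31

lx·mx by age: 0, 0, 0.672, 1.131, 1.107, 0.4
R0 = Σ lx·mx = 3.31 → 3.31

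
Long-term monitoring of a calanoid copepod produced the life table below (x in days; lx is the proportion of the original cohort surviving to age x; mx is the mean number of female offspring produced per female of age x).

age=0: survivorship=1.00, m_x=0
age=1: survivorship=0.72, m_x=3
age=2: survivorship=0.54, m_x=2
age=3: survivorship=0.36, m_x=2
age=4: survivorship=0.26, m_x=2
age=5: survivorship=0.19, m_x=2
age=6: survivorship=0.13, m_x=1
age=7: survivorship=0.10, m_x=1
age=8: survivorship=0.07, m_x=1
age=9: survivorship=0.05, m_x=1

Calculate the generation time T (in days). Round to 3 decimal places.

lx·mx: 0, 2.16, 1.08, 0.72, 0.52, 0.38, 0.13, 0.1, 0.07, 0.05 → R0 = 5.21
x·lx·mx: 0, 2.16, 2.16, 2.16, 2.08, 1.9, 0.78, 0.7, 0.56, 0.45 → Σ = 12.95
T = 12.95 / 5.21 = 2.485605… → 2.486

2.486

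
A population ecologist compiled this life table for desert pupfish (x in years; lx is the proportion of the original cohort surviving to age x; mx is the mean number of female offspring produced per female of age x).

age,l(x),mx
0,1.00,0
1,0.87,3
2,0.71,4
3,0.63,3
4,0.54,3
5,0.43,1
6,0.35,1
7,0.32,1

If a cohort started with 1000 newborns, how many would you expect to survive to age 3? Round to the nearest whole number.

630

Expected survivors = N0 · l_3 = 1000 × 0.63 = 630 → 630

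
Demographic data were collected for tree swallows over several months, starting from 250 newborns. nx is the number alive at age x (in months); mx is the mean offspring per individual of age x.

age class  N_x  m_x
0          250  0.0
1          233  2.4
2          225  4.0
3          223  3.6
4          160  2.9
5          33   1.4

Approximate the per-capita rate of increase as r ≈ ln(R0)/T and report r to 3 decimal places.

lx = nx/n0 = nx/250: 1, 0.932, 0.9, 0.892, 0.64, 0.132
R0 = Σ lx·mx = 0 + 2.2368 + 3.6 + 3.2112 + 1.856 + 0.1848 = 11.0888
Σ x·lx·mx = 27.4184; T = 27.4184/11.0888 = 2.47262…
r ≈ ln(R0)/T = ln(11.0888)/2.47262… = 0.97303… → 0.973

0.973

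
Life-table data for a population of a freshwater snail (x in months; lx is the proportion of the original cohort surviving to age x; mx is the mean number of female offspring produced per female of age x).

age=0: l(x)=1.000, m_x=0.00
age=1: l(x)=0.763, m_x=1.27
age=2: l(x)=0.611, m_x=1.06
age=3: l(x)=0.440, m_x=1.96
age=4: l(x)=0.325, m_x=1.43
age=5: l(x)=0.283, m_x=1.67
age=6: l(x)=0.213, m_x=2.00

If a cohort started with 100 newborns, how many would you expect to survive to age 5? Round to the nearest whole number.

Expected survivors = N0 · l_5 = 100 × 0.283 = 28.3 → 28

28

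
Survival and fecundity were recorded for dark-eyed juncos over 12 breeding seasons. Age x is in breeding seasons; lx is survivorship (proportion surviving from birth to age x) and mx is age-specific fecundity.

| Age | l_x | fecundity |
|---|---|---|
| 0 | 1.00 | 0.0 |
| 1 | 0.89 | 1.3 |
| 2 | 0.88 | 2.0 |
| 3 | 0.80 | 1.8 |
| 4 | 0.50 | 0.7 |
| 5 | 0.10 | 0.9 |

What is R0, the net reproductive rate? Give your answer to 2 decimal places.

lx·mx by age: 0, 1.157, 1.76, 1.44, 0.35, 0.09
R0 = Σ lx·mx = 4.797 → 4.80

4.80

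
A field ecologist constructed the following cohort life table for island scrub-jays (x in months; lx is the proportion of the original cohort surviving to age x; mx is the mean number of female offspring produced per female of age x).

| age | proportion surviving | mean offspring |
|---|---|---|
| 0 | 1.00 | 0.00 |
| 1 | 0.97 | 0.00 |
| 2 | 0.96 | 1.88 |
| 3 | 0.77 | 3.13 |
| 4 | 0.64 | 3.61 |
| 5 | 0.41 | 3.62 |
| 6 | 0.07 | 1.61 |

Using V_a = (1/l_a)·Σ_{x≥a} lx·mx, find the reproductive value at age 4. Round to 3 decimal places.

6.105

lx·mx for x ≥ 4: 2.3104, 1.4842, 0.1127 → sum = 3.9073
V_4 = 3.9073 / l_4 = 3.9073 / 0.64 = 6.105156… → 6.105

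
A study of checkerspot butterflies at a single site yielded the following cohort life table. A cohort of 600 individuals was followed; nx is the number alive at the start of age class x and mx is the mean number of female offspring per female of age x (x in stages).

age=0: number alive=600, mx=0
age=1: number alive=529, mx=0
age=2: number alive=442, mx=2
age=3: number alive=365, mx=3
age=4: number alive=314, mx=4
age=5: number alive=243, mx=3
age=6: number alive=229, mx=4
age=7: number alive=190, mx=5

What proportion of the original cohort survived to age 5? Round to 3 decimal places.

l_5 = n_5/n_0 = 243/600 = 0.405 → 0.405

0.405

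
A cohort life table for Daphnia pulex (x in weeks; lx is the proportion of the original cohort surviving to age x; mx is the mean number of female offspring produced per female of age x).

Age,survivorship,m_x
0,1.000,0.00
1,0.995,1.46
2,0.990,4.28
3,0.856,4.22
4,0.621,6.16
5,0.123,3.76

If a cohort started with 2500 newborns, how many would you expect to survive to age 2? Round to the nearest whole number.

Expected survivors = N0 · l_2 = 2500 × 0.990 = 2475 → 2475

2475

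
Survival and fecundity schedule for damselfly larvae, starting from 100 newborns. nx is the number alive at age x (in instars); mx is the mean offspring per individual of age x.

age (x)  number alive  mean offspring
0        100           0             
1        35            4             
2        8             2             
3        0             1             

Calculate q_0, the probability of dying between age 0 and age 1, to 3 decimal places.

0.650

lx = nx/n0 = nx/100: 1, 0.35, 0.08, 0
q_0 = (l_0 − l_1) / l_0 = (1 − 0.35) / 1
     = 0.65 / 1 = 0.65 → 0.650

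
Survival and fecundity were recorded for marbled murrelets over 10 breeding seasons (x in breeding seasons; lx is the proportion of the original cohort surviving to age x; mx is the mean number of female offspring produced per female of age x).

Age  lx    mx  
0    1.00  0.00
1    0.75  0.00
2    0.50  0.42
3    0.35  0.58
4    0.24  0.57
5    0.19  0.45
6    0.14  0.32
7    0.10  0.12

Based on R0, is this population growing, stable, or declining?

R0 = Σ lx·mx = 0 + 0 + 0.21 + 0.203 + 0.1368 + 0.0855 + 0.0448 + 0.012 = 0.6921
R0 < 1, so the population is declining.

declining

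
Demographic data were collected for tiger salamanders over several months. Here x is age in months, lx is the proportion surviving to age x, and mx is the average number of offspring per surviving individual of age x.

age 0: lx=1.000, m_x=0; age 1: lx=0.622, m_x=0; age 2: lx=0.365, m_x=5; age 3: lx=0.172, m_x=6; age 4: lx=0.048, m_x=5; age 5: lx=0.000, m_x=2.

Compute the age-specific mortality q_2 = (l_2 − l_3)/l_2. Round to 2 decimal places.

0.53

q_2 = (l_2 − l_3) / l_2 = (0.365 − 0.172) / 0.365
     = 0.193 / 0.365 = 0.528767… → 0.53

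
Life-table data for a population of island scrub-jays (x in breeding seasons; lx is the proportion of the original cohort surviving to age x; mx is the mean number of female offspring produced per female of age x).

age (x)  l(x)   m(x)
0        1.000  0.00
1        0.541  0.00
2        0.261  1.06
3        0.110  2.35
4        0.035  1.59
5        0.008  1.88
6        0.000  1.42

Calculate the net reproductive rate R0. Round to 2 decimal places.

lx·mx by age: 0, 0, 0.27666, 0.2585, 0.05565, 0.01504, 0
R0 = Σ lx·mx = 0.60585 → 0.61

0.61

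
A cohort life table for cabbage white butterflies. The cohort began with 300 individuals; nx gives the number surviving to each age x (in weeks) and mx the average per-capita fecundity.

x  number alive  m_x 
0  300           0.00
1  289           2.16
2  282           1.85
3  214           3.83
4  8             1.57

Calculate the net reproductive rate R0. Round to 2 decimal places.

lx = nx/n0 = nx/300: 1, 0.96333…, 0.94, 0.71333…, 0.02667…
lx·mx by age: 0, 2.0808…, 1.739, 2.732067…, 0.041867…
R0 = Σ lx·mx = 6.593733… → 6.59

6.59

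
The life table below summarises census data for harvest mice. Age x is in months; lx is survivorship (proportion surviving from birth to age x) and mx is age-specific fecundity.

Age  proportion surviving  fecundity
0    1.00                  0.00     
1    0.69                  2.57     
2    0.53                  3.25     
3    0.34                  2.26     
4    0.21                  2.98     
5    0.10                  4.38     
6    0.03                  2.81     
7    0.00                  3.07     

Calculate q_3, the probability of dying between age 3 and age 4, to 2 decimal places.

0.38

q_3 = (l_3 − l_4) / l_3 = (0.34 − 0.21) / 0.34
     = 0.13 / 0.34 = 0.382353… → 0.38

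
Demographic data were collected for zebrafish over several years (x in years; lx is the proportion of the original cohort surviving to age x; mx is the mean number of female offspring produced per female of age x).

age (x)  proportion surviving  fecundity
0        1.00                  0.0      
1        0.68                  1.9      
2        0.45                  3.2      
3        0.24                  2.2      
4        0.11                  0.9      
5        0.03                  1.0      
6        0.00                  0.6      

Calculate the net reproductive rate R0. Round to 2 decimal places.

3.39

lx·mx by age: 0, 1.292, 1.44, 0.528, 0.099, 0.03, 0
R0 = Σ lx·mx = 3.389 → 3.39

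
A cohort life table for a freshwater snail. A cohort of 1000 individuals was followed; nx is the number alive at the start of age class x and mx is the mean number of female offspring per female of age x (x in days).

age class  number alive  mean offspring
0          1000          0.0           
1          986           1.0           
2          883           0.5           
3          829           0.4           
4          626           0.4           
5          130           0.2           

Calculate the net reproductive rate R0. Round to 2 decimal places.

2.04

lx = nx/n0 = nx/1000: 1, 0.986, 0.883, 0.829, 0.626, 0.13
lx·mx by age: 0, 0.986, 0.4415, 0.3316, 0.2504, 0.026
R0 = Σ lx·mx = 2.0355 → 2.04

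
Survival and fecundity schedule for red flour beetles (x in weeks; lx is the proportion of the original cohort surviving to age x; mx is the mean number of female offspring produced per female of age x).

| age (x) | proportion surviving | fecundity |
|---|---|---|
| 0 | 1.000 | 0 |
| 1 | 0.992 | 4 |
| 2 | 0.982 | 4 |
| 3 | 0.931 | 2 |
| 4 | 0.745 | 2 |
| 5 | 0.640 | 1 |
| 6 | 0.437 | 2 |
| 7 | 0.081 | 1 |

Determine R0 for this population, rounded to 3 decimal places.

lx·mx by age: 0, 3.968, 3.928, 1.862, 1.49, 0.64, 0.874, 0.081
R0 = Σ lx·mx = 12.843 → 12.843

12.843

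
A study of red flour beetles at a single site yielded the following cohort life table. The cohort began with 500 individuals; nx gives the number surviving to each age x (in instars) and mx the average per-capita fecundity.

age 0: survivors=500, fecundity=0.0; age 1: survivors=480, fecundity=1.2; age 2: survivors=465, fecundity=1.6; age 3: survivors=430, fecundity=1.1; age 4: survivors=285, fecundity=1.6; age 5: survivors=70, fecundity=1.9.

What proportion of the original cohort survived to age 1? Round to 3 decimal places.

l_1 = n_1/n_0 = 480/500 = 0.96 → 0.960

0.960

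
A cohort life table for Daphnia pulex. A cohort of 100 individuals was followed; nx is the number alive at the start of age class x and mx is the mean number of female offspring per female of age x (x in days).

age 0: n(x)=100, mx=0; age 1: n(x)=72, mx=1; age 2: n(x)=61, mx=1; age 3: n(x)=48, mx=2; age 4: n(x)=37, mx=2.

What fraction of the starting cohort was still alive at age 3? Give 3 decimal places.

l_3 = n_3/n_0 = 48/100 = 0.48 → 0.480

0.480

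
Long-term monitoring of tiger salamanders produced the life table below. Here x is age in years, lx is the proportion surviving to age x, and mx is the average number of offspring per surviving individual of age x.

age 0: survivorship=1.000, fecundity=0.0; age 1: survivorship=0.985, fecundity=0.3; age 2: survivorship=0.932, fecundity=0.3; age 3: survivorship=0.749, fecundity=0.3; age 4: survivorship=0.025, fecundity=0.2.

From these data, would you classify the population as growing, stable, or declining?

declining

R0 = Σ lx·mx = 0 + 0.2955 + 0.2796 + 0.2247 + 0.005 = 0.8048
R0 < 1, so the population is declining.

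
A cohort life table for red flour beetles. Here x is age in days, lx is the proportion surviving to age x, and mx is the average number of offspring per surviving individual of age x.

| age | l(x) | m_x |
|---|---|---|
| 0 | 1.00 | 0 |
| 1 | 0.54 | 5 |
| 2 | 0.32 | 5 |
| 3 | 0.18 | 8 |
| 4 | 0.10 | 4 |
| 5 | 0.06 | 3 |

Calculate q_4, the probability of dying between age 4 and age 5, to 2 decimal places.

0.40

q_4 = (l_4 − l_5) / l_4 = (0.1 − 0.06) / 0.1
     = 0.04 / 0.1 = 0.4 → 0.40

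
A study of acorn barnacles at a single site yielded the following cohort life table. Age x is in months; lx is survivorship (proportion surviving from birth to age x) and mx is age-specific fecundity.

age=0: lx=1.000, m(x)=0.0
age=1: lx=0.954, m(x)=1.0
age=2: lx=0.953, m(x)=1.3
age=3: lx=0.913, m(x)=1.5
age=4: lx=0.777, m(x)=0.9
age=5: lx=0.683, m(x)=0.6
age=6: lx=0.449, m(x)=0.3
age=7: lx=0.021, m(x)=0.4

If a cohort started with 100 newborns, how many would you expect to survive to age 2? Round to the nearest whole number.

95

Expected survivors = N0 · l_2 = 100 × 0.953 = 95.3 → 95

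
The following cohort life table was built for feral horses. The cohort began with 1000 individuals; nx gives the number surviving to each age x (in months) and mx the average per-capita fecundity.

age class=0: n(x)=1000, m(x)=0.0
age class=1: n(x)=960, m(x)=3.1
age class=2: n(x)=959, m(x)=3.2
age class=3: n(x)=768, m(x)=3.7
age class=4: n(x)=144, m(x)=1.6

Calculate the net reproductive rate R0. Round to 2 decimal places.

9.12

lx = nx/n0 = nx/1000: 1, 0.96, 0.959, 0.768, 0.144
lx·mx by age: 0, 2.976, 3.0688, 2.8416, 0.2304
R0 = Σ lx·mx = 9.1168 → 9.12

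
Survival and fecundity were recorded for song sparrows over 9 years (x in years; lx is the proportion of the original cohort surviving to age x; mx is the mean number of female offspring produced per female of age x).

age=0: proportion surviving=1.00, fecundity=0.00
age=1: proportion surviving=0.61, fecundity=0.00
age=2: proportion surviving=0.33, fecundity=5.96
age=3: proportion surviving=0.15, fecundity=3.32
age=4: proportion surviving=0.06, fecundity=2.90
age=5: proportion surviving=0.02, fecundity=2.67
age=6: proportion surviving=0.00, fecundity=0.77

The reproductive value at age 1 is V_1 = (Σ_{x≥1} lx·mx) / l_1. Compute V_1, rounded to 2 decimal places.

lx·mx for x ≥ 1: 0, 1.9668, 0.498, 0.174, 0.0534, 0 → sum = 2.6922
V_1 = 2.6922 / l_1 = 2.6922 / 0.61 = 4.413443… → 4.41

4.41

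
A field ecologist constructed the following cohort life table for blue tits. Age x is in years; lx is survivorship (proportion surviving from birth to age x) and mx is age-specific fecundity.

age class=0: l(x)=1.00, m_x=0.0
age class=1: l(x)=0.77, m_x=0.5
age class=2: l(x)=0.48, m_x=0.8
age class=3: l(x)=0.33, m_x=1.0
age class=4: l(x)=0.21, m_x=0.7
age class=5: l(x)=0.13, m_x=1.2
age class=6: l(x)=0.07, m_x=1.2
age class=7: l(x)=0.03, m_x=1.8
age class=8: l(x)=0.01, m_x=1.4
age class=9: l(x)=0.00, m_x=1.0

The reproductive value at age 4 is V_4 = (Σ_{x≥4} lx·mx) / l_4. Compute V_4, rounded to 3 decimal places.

lx·mx for x ≥ 4: 0.147, 0.156, 0.084, 0.054, 0.014, 0 → sum = 0.455
V_4 = 0.455 / l_4 = 0.455 / 0.21 = 2.166667… → 2.167

2.167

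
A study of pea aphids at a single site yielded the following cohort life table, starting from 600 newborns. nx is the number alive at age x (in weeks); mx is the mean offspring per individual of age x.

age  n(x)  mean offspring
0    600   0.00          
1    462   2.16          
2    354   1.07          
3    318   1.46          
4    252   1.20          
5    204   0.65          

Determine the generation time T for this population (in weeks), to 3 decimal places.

lx = nx/n0 = nx/600: 1, 0.77, 0.59, 0.53, 0.42, 0.34
lx·mx: 0, 1.6632, 0.6313, 0.7738, 0.504, 0.221 → R0 = 3.7933
x·lx·mx: 0, 1.6632, 1.2626, 2.3214, 2.016, 1.105 → Σ = 8.3682
T = 8.3682 / 3.7933 = 2.206048… → 2.206

2.206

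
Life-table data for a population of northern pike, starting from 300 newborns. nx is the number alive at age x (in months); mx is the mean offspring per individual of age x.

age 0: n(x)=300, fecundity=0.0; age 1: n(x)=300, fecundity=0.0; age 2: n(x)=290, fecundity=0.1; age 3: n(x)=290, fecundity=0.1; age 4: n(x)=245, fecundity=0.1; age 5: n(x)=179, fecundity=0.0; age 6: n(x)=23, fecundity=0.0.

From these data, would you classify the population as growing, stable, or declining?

lx = nx/n0 = nx/300: 1, 1, 0.96667…, 0.96667…, 0.81667…, 0.59667…, 0.07667…
R0 = Σ lx·mx = 0 + 0 + 0.096667… + 0.096667… + 0.081667… + 0 + 0 = 0.275…
R0 < 1, so the population is declining.

declining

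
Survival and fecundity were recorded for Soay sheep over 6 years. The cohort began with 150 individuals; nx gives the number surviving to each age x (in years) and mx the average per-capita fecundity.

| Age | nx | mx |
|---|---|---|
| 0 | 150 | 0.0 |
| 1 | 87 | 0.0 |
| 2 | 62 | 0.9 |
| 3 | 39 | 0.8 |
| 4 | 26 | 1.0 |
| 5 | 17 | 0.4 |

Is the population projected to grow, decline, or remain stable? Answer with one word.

lx = nx/n0 = nx/150: 1, 0.58, 0.41333…, 0.26, 0.17333…, 0.11333…
R0 = Σ lx·mx = 0 + 0 + 0.372… + 0.208 + 0.173333… + 0.045333… = 0.798667…
R0 < 1, so the population is declining.

declining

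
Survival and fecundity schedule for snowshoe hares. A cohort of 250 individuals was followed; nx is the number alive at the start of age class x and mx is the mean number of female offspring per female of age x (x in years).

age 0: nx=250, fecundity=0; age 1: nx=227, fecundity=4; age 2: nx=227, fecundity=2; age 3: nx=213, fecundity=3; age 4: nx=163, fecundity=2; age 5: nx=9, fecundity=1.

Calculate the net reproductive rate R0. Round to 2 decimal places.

9.34

lx = nx/n0 = nx/250: 1, 0.908, 0.908, 0.852, 0.652, 0.036
lx·mx by age: 0, 3.632, 1.816, 2.556, 1.304, 0.036
R0 = Σ lx·mx = 9.344 → 9.34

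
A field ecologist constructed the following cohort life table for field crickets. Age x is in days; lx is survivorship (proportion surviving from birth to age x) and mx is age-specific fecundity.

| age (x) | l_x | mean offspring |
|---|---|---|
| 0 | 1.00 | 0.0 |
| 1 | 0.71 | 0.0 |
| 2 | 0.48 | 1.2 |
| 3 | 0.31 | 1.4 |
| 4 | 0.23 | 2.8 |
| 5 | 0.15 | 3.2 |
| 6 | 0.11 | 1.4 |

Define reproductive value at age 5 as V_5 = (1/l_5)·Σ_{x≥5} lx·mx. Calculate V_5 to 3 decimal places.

4.227

lx·mx for x ≥ 5: 0.48, 0.154 → sum = 0.634
V_5 = 0.634 / l_5 = 0.634 / 0.15 = 4.226667… → 4.227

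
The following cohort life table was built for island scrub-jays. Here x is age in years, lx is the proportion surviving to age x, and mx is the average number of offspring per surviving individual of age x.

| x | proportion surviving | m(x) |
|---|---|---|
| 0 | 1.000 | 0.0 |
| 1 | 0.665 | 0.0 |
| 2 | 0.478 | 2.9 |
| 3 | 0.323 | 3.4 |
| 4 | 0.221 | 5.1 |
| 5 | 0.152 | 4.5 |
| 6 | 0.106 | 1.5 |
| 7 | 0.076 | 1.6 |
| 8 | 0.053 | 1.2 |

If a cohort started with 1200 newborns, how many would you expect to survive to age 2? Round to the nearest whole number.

574

Expected survivors = N0 · l_2 = 1200 × 0.478 = 573.6 → 574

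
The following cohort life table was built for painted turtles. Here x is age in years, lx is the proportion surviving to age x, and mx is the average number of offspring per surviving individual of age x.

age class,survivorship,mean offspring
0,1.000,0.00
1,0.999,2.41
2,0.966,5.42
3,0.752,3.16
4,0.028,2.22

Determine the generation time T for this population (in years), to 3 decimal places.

2.009

lx·mx: 0, 2.40759, 5.23572, 2.37632, 0.06216 → R0 = 10.08179
x·lx·mx: 0, 2.40759, 10.47144, 7.12896, 0.24864 → Σ = 20.25663
T = 20.25663 / 10.08179 = 2.00923… → 2.009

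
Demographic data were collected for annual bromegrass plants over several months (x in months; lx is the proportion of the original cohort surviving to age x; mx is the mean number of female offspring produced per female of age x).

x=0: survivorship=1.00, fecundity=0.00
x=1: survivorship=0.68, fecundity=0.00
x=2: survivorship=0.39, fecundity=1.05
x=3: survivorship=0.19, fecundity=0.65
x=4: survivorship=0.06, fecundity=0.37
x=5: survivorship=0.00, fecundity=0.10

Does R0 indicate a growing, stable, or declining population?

declining

R0 = Σ lx·mx = 0 + 0 + 0.4095 + 0.1235 + 0.0222 + 0 = 0.5552
R0 < 1, so the population is declining.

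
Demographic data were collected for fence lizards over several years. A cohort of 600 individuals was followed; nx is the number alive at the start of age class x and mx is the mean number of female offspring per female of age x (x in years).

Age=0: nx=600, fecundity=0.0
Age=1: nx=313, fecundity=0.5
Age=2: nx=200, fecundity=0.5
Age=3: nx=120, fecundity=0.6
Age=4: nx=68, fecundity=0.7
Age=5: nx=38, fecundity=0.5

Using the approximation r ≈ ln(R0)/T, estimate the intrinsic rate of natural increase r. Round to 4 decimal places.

lx = nx/n0 = nx/600: 1, 0.52167…, 0.33333…, 0.2, 0.11333…, 0.06333…
R0 = Σ lx·mx = 0 + 0.26083… + 0.16667… + 0.12 + 0.07933… + 0.03167… = 0.6585…
Σ x·lx·mx = 1.429833…; T = 1.429833…/0.6585… = 2.17135…
r ≈ ln(R0)/T = ln(0.6585…)/2.17135… = -0.192411… → -0.1924

-0.1924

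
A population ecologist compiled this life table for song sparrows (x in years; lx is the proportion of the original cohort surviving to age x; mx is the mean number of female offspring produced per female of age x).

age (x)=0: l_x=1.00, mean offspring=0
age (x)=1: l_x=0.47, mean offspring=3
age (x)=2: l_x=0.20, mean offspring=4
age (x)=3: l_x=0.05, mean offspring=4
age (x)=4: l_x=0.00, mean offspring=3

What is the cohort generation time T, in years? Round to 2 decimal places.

1.50

lx·mx: 0, 1.41, 0.8, 0.2, 0 → R0 = 2.41
x·lx·mx: 0, 1.41, 1.6, 0.6, 0 → Σ = 3.61
T = 3.61 / 2.41 = 1.497925… → 1.50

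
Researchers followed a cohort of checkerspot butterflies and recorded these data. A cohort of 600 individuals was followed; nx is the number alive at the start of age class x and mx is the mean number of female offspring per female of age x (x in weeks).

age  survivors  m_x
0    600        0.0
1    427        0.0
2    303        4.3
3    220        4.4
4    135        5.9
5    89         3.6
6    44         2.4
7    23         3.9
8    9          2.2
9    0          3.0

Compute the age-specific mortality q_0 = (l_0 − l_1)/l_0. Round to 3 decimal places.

0.288

lx = nx/n0 = nx/600: 1, 0.71167…, 0.505, 0.36667…, 0.225, 0.14833…, 0.07333…, 0.03833…, 0.015, 0
q_0 = (l_0 − l_1) / l_0 = (1 − 0.711667…) / 1
     = 0.288333… / 1 = 0.288333… → 0.288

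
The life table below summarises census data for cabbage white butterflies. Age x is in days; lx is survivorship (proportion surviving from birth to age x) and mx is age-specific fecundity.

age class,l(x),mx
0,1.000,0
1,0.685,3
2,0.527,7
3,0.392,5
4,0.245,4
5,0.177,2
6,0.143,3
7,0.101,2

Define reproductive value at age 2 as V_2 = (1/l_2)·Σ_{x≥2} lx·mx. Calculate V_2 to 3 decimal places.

lx·mx for x ≥ 2: 3.689, 1.96, 0.98, 0.354, 0.429, 0.202 → sum = 7.614
V_2 = 7.614 / l_2 = 7.614 / 0.527 = 14.447818… → 14.448

14.448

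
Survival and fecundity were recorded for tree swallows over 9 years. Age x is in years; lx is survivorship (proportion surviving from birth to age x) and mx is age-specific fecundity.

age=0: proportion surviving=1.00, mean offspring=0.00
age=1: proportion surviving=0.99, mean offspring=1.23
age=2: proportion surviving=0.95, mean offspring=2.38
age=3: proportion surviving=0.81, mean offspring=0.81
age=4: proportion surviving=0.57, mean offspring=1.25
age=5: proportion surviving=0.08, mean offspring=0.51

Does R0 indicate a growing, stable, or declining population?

R0 = Σ lx·mx = 0 + 1.2177 + 2.261 + 0.6561 + 0.7125 + 0.0408 = 4.8881
R0 > 1, so the population is growing.

growing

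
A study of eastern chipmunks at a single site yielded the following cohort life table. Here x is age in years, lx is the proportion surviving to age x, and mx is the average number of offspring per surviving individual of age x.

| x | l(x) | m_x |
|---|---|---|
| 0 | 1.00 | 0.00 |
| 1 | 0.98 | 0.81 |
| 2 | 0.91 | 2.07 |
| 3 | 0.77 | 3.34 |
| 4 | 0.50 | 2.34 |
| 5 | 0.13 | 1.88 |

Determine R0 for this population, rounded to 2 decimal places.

lx·mx by age: 0, 0.7938, 1.8837, 2.5718, 1.17, 0.2444
R0 = Σ lx·mx = 6.6637 → 6.66

6.66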